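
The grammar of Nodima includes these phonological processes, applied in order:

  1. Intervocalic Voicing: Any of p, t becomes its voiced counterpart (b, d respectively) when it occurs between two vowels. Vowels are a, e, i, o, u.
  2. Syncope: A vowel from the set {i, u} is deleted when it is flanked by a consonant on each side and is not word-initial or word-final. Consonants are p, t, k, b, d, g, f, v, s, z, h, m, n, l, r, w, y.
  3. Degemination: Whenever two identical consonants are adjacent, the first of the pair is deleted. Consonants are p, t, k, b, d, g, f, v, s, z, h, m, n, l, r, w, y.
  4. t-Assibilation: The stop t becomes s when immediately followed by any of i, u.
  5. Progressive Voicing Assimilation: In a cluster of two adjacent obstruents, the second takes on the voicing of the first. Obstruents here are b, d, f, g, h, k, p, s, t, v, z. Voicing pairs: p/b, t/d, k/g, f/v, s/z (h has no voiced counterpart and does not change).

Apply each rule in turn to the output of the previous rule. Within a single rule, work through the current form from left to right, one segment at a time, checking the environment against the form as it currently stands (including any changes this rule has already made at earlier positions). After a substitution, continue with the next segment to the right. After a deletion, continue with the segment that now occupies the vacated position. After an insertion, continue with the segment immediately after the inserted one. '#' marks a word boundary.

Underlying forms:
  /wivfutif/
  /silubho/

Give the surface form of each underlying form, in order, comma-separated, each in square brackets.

/wivfutif/:
  1 Intervocalic Voicing: [wivfutif] → [wivfudif]
  2 Syncope: [wivfudif] → [wvfdf]
  3 Degemination: no change — [wvfdf]
  4 t-Assibilation: no change — [wvfdf]
  5 Progressive Voicing Assimilation: [wvfdf] → [wvvdv]
/silubho/:
  1 Intervocalic Voicing: no change — [silubho]
  2 Syncope: [silubho] → [slbho]
  3 Degemination: no change — [slbho]
  4 t-Assibilation: no change — [slbho]
  5 Progressive Voicing Assimilation: no change — [slbho]

[wvvdv], [slbho]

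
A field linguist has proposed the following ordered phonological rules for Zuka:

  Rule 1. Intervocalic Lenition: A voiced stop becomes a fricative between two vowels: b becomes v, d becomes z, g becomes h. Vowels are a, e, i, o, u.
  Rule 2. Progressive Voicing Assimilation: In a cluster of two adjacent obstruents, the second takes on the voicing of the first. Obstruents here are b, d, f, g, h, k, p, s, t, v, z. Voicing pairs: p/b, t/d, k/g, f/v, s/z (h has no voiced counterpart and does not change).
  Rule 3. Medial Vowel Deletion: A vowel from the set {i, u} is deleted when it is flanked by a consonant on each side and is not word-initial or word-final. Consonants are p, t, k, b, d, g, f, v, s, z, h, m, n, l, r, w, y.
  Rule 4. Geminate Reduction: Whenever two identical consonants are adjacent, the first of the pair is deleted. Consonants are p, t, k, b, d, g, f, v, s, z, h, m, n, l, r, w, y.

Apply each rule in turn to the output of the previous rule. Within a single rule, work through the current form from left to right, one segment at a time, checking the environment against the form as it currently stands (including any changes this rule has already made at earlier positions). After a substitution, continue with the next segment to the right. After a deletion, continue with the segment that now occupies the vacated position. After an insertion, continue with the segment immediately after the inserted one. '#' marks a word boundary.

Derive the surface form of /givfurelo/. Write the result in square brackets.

[gvrelo]

Rule 1 Intervocalic Lenition: no change — [givfurelo]
Rule 2 Progressive Voicing Assimilation: [givfurelo] → [givvurelo]
Rule 3 Medial Vowel Deletion: [givvurelo] → [gvvrelo]
Rule 4 Geminate Reduction: [gvvrelo] → [gvrelo]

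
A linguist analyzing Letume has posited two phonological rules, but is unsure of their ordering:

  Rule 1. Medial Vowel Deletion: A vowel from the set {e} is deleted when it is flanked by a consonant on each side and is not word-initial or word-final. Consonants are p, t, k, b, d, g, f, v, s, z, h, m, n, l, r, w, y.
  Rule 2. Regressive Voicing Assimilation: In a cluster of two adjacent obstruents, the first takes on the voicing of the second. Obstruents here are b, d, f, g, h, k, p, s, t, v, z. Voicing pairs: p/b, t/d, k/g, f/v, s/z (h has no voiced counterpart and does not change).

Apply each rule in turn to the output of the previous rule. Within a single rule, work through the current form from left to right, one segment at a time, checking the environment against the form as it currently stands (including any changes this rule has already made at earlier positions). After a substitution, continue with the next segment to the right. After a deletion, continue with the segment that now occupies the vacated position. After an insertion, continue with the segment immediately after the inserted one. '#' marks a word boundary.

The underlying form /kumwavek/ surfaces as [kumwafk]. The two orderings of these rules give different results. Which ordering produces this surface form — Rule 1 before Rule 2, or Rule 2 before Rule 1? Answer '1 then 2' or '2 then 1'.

1 then 2

Order 1 then 2:
  1 Medial Vowel Deletion: [kumwavek] → [kumwavk]
  2 Regressive Voicing Assimilation: [kumwavk] → [kumwafk]
  result: [kumwafk]
Order 2 then 1:
  2 Regressive Voicing Assimilation: no change — [kumwavek]
  1 Medial Vowel Deletion: [kumwavek] → [kumwavk]
  result: [kumwavk]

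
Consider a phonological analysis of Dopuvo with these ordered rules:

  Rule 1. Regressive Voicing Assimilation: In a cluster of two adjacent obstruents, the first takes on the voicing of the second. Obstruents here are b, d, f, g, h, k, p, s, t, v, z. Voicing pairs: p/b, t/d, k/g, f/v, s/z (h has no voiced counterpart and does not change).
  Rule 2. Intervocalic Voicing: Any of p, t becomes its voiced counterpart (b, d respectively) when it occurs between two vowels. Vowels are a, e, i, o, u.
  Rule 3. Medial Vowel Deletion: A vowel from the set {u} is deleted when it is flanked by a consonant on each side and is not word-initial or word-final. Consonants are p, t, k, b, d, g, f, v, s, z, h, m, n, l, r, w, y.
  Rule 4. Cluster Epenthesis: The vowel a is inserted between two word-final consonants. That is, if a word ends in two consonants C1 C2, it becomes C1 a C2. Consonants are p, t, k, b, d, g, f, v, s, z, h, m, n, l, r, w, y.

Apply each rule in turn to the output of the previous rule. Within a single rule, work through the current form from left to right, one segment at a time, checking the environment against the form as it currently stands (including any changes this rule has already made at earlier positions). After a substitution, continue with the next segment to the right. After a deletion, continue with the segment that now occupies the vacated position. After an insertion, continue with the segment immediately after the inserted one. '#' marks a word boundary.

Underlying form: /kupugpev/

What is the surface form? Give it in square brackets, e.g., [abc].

[kbkpev]

Rule 1 Regressive Voicing Assimilation: [kupugpev] → [kupukpev]
Rule 2 Intervocalic Voicing: [kupukpev] → [kubukpev]
Rule 3 Medial Vowel Deletion: [kubukpev] → [kbkpev]
Rule 4 Cluster Epenthesis: no change — [kbkpev]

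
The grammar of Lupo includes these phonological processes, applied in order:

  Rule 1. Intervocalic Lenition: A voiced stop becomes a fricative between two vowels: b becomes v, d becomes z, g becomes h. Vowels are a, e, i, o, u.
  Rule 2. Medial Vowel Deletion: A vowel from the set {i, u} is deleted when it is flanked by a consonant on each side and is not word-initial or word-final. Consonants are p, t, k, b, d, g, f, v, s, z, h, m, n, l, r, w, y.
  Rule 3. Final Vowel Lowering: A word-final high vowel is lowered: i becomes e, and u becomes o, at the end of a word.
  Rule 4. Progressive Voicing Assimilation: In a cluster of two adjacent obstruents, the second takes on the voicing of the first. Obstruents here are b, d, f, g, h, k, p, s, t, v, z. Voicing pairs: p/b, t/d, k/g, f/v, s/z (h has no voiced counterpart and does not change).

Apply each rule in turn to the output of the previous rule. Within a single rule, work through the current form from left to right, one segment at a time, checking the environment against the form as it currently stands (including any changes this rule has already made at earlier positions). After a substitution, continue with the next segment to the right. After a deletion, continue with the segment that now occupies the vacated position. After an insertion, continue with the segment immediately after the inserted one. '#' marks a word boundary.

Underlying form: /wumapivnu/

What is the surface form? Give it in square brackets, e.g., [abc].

[wmapfno]

Rule 1 Intervocalic Lenition: no change — [wumapivnu]
Rule 2 Medial Vowel Deletion: [wumapivnu] → [wmapvnu]
Rule 3 Final Vowel Lowering: [wmapvnu] → [wmapvno]
Rule 4 Progressive Voicing Assimilation: [wmapvno] → [wmapfno]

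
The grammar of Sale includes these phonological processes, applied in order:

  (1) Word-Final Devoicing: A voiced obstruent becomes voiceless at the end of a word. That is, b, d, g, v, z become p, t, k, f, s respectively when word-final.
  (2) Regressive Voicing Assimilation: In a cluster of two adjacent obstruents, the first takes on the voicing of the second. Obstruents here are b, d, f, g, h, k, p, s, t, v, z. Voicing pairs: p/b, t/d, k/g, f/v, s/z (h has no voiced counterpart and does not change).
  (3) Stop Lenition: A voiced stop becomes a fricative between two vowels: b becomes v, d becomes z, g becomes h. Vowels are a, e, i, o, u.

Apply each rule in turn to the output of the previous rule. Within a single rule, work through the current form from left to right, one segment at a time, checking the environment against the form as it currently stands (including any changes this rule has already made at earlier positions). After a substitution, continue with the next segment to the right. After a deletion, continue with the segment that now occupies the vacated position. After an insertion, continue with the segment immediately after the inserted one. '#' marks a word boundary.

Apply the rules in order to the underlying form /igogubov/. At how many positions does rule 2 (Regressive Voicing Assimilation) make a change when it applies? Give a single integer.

(1) Word-Final Devoicing: [igogubov] → [igogubof]
(2) Regressive Voicing Assimilation: no change — [igogubof]
(3) Stop Lenition: [igogubof] → [ihohuvof]
Rule 2 changed 0 position(s).

0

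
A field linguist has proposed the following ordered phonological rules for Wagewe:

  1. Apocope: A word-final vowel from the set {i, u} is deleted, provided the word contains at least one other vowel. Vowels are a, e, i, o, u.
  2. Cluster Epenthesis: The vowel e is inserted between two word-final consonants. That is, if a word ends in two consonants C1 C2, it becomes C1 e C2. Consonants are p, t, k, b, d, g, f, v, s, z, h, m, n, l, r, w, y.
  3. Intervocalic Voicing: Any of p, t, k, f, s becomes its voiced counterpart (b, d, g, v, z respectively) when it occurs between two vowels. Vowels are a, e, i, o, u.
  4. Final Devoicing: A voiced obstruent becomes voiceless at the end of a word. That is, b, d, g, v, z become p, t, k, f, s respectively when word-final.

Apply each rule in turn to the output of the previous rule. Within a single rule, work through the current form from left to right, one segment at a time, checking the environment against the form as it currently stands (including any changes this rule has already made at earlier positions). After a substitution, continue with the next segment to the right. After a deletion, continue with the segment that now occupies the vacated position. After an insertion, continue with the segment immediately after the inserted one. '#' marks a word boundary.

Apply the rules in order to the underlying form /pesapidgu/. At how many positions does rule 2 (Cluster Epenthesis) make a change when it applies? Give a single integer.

1 Apocope: [pesapidgu] → [pesapidg]
2 Cluster Epenthesis: [pesapidg] → [pesapideg]
3 Intervocalic Voicing: [pesapideg] → [pezabideg]
4 Final Devoicing: [pezabideg] → [pezabidek]
Rule 2 changed 1 position(s).

1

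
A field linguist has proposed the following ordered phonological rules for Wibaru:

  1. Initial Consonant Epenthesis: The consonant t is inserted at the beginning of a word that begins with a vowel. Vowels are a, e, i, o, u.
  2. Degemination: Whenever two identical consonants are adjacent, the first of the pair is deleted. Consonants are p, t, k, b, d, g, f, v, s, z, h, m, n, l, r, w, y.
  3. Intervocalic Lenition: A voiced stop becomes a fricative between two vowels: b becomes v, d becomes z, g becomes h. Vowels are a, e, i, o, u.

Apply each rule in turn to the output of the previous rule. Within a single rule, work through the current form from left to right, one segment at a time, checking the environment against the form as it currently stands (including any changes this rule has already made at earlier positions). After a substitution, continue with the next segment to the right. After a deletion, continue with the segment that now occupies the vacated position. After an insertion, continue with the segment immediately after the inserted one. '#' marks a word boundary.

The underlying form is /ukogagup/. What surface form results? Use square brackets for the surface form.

[tukohahup]

1 Initial Consonant Epenthesis: [ukogagup] → [tukogagup]
2 Degemination: no change — [tukogagup]
3 Intervocalic Lenition: [tukogagup] → [tukohahup]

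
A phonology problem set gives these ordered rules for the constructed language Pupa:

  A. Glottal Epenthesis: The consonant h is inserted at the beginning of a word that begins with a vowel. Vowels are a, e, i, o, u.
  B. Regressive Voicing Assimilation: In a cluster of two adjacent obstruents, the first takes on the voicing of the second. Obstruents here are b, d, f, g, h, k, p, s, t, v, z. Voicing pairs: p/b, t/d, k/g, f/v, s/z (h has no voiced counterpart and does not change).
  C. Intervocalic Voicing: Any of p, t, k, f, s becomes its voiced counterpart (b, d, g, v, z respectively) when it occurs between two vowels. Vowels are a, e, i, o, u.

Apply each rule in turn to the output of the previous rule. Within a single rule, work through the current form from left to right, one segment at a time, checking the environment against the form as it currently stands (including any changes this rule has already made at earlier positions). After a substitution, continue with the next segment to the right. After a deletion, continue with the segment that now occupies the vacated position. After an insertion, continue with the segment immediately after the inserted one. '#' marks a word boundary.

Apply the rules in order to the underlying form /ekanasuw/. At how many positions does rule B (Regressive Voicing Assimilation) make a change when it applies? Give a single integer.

A Glottal Epenthesis: [ekanasuw] → [hekanasuw]
B Regressive Voicing Assimilation: no change — [hekanasuw]
C Intervocalic Voicing: [hekanasuw] → [heganazuw]
Rule B changed 0 position(s).

0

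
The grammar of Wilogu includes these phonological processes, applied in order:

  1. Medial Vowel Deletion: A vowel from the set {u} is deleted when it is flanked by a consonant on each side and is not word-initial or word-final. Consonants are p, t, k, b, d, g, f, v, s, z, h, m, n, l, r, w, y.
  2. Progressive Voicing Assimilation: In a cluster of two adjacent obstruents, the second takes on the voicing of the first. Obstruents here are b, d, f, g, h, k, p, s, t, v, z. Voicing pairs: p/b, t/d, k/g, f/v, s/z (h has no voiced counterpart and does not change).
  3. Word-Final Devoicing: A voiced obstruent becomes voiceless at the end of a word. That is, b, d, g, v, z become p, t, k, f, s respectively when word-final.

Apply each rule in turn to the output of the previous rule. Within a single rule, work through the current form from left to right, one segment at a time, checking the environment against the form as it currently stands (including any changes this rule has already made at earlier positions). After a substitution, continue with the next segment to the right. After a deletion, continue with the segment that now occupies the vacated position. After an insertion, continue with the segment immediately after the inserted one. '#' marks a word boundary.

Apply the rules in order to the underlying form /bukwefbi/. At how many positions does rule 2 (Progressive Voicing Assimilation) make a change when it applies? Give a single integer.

2

1 Medial Vowel Deletion: [bukwefbi] → [bkwefbi]
2 Progressive Voicing Assimilation: [bkwefbi] → [bgwefpi]
3 Word-Final Devoicing: no change — [bgwefpi]
Rule 2 changed 2 position(s).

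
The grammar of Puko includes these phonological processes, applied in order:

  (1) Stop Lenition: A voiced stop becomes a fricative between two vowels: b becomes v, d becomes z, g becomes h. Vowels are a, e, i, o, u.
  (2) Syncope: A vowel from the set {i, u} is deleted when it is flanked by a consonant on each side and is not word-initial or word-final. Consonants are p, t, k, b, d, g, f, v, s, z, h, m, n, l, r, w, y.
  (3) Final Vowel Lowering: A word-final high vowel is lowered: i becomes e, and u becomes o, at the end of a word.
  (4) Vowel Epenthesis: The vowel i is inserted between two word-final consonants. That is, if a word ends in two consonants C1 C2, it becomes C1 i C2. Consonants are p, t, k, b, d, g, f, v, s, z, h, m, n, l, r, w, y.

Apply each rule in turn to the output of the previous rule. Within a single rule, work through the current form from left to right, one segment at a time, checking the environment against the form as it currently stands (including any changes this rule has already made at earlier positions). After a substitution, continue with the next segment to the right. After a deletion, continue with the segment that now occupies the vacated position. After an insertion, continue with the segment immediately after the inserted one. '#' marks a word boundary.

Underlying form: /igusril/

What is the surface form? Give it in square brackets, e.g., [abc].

(1) Stop Lenition: [igusril] → [ihusril]
(2) Syncope: [ihusril] → [ihsrl]
(3) Final Vowel Lowering: no change — [ihsrl]
(4) Vowel Epenthesis: [ihsrl] → [ihsril]

[ihsril]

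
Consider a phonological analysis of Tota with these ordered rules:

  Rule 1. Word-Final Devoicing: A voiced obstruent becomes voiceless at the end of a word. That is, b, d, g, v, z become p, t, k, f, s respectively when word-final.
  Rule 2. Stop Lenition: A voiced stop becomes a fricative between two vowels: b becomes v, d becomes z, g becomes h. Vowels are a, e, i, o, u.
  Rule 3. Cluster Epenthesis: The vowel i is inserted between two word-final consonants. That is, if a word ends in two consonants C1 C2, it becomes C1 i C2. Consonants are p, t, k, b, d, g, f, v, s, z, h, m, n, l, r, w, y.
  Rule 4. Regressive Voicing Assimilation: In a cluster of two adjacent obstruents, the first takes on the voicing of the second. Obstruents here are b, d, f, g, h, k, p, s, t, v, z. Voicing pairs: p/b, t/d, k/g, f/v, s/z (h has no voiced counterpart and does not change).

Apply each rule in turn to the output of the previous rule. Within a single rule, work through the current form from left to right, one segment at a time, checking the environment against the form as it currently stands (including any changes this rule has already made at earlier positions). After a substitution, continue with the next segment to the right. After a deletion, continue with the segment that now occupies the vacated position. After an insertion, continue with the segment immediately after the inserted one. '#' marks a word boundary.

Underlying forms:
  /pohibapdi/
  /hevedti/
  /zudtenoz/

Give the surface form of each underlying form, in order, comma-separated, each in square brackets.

[pohivabdi], [hevetti], [zuttenos]

/pohibapdi/:
  Rule 1 Word-Final Devoicing: no change — [pohibapdi]
  Rule 2 Stop Lenition: [pohibapdi] → [pohivapdi]
  Rule 3 Cluster Epenthesis: no change — [pohivapdi]
  Rule 4 Regressive Voicing Assimilation: [pohivapdi] → [pohivabdi]
/hevedti/:
  Rule 1 Word-Final Devoicing: no change — [hevedti]
  Rule 2 Stop Lenition: no change — [hevedti]
  Rule 3 Cluster Epenthesis: no change — [hevedti]
  Rule 4 Regressive Voicing Assimilation: [hevedti] → [hevetti]
/zudtenoz/:
  Rule 1 Word-Final Devoicing: [zudtenoz] → [zudtenos]
  Rule 2 Stop Lenition: no change — [zudtenos]
  Rule 3 Cluster Epenthesis: no change — [zudtenos]
  Rule 4 Regressive Voicing Assimilation: [zudtenos] → [zuttenos]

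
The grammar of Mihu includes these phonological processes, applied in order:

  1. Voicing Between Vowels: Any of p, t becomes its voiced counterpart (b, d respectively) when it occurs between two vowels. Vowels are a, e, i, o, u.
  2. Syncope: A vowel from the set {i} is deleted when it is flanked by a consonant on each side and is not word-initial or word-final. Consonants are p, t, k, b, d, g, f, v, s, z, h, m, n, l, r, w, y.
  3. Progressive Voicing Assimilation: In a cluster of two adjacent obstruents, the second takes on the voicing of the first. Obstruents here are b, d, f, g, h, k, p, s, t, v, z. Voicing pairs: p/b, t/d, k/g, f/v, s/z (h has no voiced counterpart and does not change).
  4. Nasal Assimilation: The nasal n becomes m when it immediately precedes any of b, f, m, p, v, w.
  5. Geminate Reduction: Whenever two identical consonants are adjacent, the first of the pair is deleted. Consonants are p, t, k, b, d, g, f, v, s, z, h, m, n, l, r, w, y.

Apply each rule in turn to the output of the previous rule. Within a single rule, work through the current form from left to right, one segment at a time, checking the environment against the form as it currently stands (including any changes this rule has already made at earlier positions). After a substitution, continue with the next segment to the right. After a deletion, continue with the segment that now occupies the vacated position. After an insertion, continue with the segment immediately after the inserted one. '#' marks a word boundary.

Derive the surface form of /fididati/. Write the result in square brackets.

1 Voicing Between Vowels: [fididati] → [fididadi]
2 Syncope: [fididadi] → [fddadi]
3 Progressive Voicing Assimilation: [fddadi] → [fttadi]
4 Nasal Assimilation: no change — [fttadi]
5 Geminate Reduction: [fttadi] → [ftadi]

[ftadi]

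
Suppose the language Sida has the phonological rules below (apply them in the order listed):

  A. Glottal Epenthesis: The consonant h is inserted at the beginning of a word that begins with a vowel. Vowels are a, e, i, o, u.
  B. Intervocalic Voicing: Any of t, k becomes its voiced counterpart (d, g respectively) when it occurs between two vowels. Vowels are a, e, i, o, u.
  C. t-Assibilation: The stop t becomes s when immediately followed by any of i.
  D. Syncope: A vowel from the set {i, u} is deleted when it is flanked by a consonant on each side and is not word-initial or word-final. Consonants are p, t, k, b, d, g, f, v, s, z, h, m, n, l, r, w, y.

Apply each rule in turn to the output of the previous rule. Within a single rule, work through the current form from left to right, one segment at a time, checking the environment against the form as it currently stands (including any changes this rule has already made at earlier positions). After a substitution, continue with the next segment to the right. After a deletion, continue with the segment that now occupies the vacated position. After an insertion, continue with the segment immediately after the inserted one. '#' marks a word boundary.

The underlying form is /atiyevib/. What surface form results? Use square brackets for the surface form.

[hadyevb]

A Glottal Epenthesis: [atiyevib] → [hatiyevib]
B Intervocalic Voicing: [hatiyevib] → [hadiyevib]
C t-Assibilation: no change — [hadiyevib]
D Syncope: [hadiyevib] → [hadyevb]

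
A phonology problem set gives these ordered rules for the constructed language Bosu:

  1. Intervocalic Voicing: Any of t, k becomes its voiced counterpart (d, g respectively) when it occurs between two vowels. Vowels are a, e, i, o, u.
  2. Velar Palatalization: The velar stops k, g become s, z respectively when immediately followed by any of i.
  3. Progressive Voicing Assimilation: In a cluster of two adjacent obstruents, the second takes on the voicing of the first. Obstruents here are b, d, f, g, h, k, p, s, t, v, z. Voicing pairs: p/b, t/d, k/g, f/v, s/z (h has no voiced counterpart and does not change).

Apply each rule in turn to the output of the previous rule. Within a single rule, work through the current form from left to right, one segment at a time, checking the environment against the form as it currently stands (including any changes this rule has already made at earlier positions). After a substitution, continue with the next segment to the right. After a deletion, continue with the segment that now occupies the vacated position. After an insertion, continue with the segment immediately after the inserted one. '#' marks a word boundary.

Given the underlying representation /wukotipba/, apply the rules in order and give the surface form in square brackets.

[wugodippa]

1 Intervocalic Voicing: [wukotipba] → [wugodipba]
2 Velar Palatalization: no change — [wugodipba]
3 Progressive Voicing Assimilation: [wugodipba] → [wugodippa]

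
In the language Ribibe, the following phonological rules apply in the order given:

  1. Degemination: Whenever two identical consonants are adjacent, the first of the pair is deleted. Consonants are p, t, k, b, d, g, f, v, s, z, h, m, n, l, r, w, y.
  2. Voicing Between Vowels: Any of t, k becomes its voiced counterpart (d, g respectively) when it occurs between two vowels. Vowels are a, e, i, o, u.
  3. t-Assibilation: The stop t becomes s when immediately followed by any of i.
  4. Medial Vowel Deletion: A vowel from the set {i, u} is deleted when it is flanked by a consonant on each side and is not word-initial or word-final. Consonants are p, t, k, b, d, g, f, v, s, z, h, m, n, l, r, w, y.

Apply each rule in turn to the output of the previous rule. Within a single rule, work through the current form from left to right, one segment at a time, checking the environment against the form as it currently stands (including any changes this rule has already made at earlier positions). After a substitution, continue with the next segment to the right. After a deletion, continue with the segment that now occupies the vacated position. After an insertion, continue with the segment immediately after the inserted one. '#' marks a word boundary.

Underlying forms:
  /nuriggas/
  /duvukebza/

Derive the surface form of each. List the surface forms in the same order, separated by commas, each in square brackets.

/nuriggas/:
  1 Degemination: [nuriggas] → [nurigas]
  2 Voicing Between Vowels: no change — [nurigas]
  3 t-Assibilation: no change — [nurigas]
  4 Medial Vowel Deletion: [nurigas] → [nrgas]
/duvukebza/:
  1 Degemination: no change — [duvukebza]
  2 Voicing Between Vowels: [duvukebza] → [duvugebza]
  3 t-Assibilation: no change — [duvugebza]
  4 Medial Vowel Deletion: [duvugebza] → [dvgebza]

[nrgas], [dvgebza]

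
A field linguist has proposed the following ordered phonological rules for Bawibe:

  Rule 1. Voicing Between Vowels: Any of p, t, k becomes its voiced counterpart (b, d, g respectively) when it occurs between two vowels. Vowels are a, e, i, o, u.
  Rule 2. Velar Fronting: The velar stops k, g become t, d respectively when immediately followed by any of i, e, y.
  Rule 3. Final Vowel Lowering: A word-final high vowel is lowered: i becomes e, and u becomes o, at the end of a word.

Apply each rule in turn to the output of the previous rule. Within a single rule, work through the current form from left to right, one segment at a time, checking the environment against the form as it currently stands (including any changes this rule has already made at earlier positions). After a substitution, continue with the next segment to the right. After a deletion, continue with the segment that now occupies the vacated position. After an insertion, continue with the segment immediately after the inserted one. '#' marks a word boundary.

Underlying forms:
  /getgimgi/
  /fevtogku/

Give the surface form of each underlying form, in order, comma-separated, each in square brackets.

[detdimde], [fevtogko]

/getgimgi/:
  Rule 1 Voicing Between Vowels: no change — [getgimgi]
  Rule 2 Velar Fronting: [getgimgi] → [detdimdi]
  Rule 3 Final Vowel Lowering: [detdimdi] → [detdimde]
/fevtogku/:
  Rule 1 Voicing Between Vowels: no change — [fevtogku]
  Rule 2 Velar Fronting: no change — [fevtogku]
  Rule 3 Final Vowel Lowering: [fevtogku] → [fevtogko]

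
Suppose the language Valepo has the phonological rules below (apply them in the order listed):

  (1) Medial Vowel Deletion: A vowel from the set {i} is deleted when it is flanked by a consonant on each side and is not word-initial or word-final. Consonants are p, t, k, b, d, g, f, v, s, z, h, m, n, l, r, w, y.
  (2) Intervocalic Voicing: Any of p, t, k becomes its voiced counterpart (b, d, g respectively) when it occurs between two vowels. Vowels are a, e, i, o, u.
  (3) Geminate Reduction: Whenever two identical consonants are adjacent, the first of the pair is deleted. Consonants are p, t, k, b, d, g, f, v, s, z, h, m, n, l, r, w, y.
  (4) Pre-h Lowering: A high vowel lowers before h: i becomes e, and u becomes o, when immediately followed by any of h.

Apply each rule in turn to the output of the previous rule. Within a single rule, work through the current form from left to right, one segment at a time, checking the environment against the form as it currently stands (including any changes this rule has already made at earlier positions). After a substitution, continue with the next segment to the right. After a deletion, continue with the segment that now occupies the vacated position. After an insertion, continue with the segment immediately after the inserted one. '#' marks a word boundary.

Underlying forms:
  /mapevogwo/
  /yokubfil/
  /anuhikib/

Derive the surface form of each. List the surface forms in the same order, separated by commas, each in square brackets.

/mapevogwo/:
  (1) Medial Vowel Deletion: no change — [mapevogwo]
  (2) Intervocalic Voicing: [mapevogwo] → [mabevogwo]
  (3) Geminate Reduction: no change — [mabevogwo]
  (4) Pre-h Lowering: no change — [mabevogwo]
/yokubfil/:
  (1) Medial Vowel Deletion: [yokubfil] → [yokubfl]
  (2) Intervocalic Voicing: [yokubfl] → [yogubfl]
  (3) Geminate Reduction: no change — [yogubfl]
  (4) Pre-h Lowering: no change — [yogubfl]
/anuhikib/:
  (1) Medial Vowel Deletion: [anuhikib] → [anuhkb]
  (2) Intervocalic Voicing: no change — [anuhkb]
  (3) Geminate Reduction: no change — [anuhkb]
  (4) Pre-h Lowering: [anuhkb] → [anohkb]

[mabevogwo], [yogubfl], [anohkb]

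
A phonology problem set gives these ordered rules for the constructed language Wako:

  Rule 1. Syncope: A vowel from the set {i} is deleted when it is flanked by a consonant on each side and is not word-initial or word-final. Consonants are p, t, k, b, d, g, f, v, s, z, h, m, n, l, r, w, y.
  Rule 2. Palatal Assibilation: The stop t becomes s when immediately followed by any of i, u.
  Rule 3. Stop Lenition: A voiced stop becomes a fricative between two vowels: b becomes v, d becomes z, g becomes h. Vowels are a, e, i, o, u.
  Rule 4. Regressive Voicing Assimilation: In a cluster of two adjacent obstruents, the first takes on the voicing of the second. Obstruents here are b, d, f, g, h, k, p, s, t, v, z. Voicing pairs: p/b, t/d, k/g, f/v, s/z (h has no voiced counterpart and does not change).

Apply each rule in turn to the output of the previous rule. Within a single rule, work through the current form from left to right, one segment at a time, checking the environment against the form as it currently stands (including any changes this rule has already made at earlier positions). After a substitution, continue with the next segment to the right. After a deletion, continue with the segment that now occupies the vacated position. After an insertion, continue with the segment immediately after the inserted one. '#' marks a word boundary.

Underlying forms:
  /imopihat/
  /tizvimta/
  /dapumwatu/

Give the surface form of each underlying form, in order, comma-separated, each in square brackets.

[imophat], [dzvmta], [dapumwasu]

/imopihat/:
  Rule 1 Syncope: [imopihat] → [imophat]
  Rule 2 Palatal Assibilation: no change — [imophat]
  Rule 3 Stop Lenition: no change — [imophat]
  Rule 4 Regressive Voicing Assimilation: no change — [imophat]
/tizvimta/:
  Rule 1 Syncope: [tizvimta] → [tzvmta]
  Rule 2 Palatal Assibilation: no change — [tzvmta]
  Rule 3 Stop Lenition: no change — [tzvmta]
  Rule 4 Regressive Voicing Assimilation: [tzvmta] → [dzvmta]
/dapumwatu/:
  Rule 1 Syncope: no change — [dapumwatu]
  Rule 2 Palatal Assibilation: [dapumwatu] → [dapumwasu]
  Rule 3 Stop Lenition: no change — [dapumwasu]
  Rule 4 Regressive Voicing Assimilation: no change — [dapumwasu]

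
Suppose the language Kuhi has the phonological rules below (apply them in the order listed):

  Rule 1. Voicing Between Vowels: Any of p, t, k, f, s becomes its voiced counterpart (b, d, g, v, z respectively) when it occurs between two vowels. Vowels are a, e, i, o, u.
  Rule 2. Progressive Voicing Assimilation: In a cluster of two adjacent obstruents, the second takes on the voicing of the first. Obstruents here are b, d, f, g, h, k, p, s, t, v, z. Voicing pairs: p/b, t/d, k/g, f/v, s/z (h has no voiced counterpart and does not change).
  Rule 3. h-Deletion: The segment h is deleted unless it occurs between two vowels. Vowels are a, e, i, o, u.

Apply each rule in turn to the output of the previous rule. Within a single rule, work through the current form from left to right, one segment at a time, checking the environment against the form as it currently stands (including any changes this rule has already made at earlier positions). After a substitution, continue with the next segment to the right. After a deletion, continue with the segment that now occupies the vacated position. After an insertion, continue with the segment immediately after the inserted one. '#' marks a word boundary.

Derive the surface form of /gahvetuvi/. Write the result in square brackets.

[gafeduvi]

Rule 1 Voicing Between Vowels: [gahvetuvi] → [gahveduvi]
Rule 2 Progressive Voicing Assimilation: [gahveduvi] → [gahfeduvi]
Rule 3 h-Deletion: [gahfeduvi] → [gafeduvi]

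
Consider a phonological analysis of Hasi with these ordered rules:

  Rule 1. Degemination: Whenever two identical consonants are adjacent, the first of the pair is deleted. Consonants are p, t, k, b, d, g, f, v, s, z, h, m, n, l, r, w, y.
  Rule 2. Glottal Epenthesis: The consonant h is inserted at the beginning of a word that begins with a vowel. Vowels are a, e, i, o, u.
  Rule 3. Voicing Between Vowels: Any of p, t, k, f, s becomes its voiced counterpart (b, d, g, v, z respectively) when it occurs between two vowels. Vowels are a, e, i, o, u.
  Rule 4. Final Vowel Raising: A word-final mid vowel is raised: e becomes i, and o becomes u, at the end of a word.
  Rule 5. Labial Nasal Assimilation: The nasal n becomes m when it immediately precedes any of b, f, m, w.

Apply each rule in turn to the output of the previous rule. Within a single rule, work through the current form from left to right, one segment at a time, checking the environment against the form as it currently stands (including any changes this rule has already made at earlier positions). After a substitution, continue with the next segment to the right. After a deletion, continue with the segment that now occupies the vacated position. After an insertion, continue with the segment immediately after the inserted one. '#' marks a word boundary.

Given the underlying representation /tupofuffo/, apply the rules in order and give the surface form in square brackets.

Rule 1 Degemination: [tupofuffo] → [tupofufo]
Rule 2 Glottal Epenthesis: no change — [tupofufo]
Rule 3 Voicing Between Vowels: [tupofufo] → [tubovuvo]
Rule 4 Final Vowel Raising: [tubovuvo] → [tubovuvu]
Rule 5 Labial Nasal Assimilation: no change — [tubovuvu]

[tubovuvu]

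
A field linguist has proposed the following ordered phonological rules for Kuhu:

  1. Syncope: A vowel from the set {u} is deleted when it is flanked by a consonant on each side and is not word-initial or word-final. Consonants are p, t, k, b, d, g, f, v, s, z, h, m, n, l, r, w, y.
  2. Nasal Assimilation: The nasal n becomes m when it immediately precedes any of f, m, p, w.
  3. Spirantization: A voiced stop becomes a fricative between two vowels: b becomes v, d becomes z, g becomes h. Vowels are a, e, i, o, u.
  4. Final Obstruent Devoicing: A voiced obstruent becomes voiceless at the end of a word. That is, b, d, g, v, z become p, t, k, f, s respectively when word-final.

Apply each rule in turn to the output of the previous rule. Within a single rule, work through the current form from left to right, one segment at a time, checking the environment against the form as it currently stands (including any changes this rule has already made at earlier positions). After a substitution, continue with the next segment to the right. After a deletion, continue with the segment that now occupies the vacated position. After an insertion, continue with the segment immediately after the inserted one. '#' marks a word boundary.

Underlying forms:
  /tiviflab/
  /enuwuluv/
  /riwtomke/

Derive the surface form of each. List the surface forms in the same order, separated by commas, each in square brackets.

/tiviflab/:
  1 Syncope: no change — [tiviflab]
  2 Nasal Assimilation: no change — [tiviflab]
  3 Spirantization: no change — [tiviflab]
  4 Final Obstruent Devoicing: [tiviflab] → [tiviflap]
/enuwuluv/:
  1 Syncope: [enuwuluv] → [enwlv]
  2 Nasal Assimilation: [enwlv] → [emwlv]
  3 Spirantization: no change — [emwlv]
  4 Final Obstruent Devoicing: [emwlv] → [emwlf]
/riwtomke/:
  1 Syncope: no change — [riwtomke]
  2 Nasal Assimilation: no change — [riwtomke]
  3 Spirantization: no change — [riwtomke]
  4 Final Obstruent Devoicing: no change — [riwtomke]

[tiviflap], [emwlf], [riwtomke]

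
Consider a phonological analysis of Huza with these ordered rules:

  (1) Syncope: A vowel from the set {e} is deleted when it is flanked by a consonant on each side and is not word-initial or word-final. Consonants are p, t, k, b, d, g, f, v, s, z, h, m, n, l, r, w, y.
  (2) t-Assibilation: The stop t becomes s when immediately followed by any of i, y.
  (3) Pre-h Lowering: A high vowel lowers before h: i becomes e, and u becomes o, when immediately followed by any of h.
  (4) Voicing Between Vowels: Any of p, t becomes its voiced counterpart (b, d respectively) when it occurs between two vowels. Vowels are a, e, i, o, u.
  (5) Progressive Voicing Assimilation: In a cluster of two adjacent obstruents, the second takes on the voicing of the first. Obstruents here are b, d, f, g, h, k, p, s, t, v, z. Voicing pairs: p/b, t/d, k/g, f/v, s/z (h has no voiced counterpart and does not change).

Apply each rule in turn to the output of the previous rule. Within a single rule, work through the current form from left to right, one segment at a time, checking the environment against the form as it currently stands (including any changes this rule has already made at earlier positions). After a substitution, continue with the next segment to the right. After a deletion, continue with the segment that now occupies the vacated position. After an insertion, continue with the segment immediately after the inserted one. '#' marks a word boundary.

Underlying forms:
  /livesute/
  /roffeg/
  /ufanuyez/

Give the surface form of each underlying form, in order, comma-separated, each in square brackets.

[livzude], [roffk], [ufanuyz]

/livesute/:
  (1) Syncope: [livesute] → [livsute]
  (2) t-Assibilation: no change — [livsute]
  (3) Pre-h Lowering: no change — [livsute]
  (4) Voicing Between Vowels: [livsute] → [livsude]
  (5) Progressive Voicing Assimilation: [livsude] → [livzude]
/roffeg/:
  (1) Syncope: [roffeg] → [roffg]
  (2) t-Assibilation: no change — [roffg]
  (3) Pre-h Lowering: no change — [roffg]
  (4) Voicing Between Vowels: no change — [roffg]
  (5) Progressive Voicing Assimilation: [roffg] → [roffk]
/ufanuyez/:
  (1) Syncope: [ufanuyez] → [ufanuyz]
  (2) t-Assibilation: no change — [ufanuyz]
  (3) Pre-h Lowering: no change — [ufanuyz]
  (4) Voicing Between Vowels: no change — [ufanuyz]
  (5) Progressive Voicing Assimilation: no change — [ufanuyz]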